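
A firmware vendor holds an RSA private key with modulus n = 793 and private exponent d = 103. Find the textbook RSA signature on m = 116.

181

m^2 ≡ 116^2 = 13456 ≡ 768
m^4 ≡ 768^2 = 589824 ≡ 625
m^8 ≡ 625^2 = 390625 ≡ 469
m^16 ≡ 469^2 = 219961 ≡ 300
m^32 ≡ 300^2 = 90000 ≡ 391
m^64 ≡ 391^2 = 152881 ≡ 625
103 = 64 + 32 + 4 + 2 + 1, so m^103 ≡ 625·391·625·768·116 ≡ 181 (mod 793)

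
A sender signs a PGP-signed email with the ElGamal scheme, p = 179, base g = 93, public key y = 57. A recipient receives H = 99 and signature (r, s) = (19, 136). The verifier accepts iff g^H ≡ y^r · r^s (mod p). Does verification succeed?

Left side g^H mod p:
93^99 mod 179 = 25
Right side y^r · r^s mod p:
57^19 mod 179 = 139
19^136 mod 179 = 156
139·156 = 21684 ≡ 25 (mod 179)
25 ≡ 25 (mod 179), so the signature is genuine.

passes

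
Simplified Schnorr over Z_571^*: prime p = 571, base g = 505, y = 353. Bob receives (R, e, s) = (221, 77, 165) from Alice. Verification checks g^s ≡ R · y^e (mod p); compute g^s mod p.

357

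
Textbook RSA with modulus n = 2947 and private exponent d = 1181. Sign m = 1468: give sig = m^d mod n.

1690

m^2 ≡ 1468^2 = 2155024 ≡ 767
m^4 ≡ 767^2 = 588289 ≡ 1836
m^8 ≡ 1836^2 = 3370896 ≡ 2475
m^16 ≡ 2475^2 = 6125625 ≡ 1759
m^32 ≡ 1759^2 = 3094081 ≡ 2678
m^64 ≡ 2678^2 = 7171684 ≡ 1633
m^128 ≡ 1633^2 = 2666689 ≡ 2601
m^256 ≡ 2601^2 = 6765201 ≡ 1836
m^512 ≡ 1836^2 = 3370896 ≡ 2475
m^1024 ≡ 2475^2 = 6125625 ≡ 1759
1181 = 1024 + 128 + 16 + 8 + 4 + 1, so m^1181 ≡ 1759·2601·1759·2475·1836·1468 ≡ 1690 (mod 2947)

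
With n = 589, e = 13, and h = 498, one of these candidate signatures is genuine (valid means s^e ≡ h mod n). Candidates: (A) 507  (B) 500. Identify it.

B

Candidate A: 507^2 = 257049 ≡ 245; 507^4 ≡ 245^2 = 60025 ≡ 536; 507^8 ≡ 536^2 = 287296 ≡ 453; 13 = 8 + 4 + 1, so 507^13 ≡ 453·536·507 ≡ 300 (mod 589)
Candidate B: 500^2 = 250000 ≡ 264; 500^4 ≡ 264^2 = 69696 ≡ 194; 500^8 ≡ 194^2 = 37636 ≡ 529; 13 = 8 + 4 + 1, so 500^13 ≡ 529·194·500 ≡ 498 (mod 589)
  → matches h = 498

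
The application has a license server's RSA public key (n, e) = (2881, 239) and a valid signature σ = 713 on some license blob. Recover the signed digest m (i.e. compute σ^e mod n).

σ^2 ≡ 713^2 = 508369 ≡ 1313
σ^4 ≡ 1313^2 = 1723969 ≡ 1131
σ^8 ≡ 1131^2 = 1279161 ≡ 2878
σ^16 ≡ 2878^2 = 8282884 ≡ 9
σ^32 ≡ 9^2 = 81
σ^64 ≡ 81^2 = 6561 ≡ 799
σ^128 ≡ 799^2 = 638401 ≡ 1700
239 = 128 + 64 + 32 + 8 + 4 + 2 + 1, so σ^239 ≡ 1700·799·81·2878·1131·1313·713 ≡ 2147 (mod 2881)

2147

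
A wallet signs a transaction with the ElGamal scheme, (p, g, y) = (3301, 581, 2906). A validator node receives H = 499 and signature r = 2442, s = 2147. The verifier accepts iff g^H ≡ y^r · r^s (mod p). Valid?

yes

Left side g^H mod p:
581^2 = 337561 ≡ 859
581^4 ≡ 859^2 = 737881 ≡ 1758
581^8 ≡ 1758^2 = 3090564 ≡ 828
581^16 ≡ 828^2 = 685584 ≡ 2277
581^32 ≡ 2277^2 = 5184729 ≡ 2159
581^64 ≡ 2159^2 = 4661281 ≡ 269
581^128 ≡ 269^2 = 72361 ≡ 3040
581^256 ≡ 3040^2 = 9241600 ≡ 2101
499 = 256 + 128 + 64 + 32 + 16 + 2 + 1, so 581^499 ≡ 2101·3040·269·2159·2277·859·581 ≡ 1543 (mod 3301)
Right side y^r · r^s mod p:
2906^2 = 8444836 ≡ 878
2906^4 ≡ 878^2 = 770884 ≡ 1751
2906^8 ≡ 1751^2 = 3066001 ≡ 2673
2906^16 ≡ 2673^2 = 7144929 ≡ 1565
2906^32 ≡ 1565^2 = 2449225 ≡ 3184
2906^64 ≡ 3184^2 = 10137856 ≡ 485
2906^128 ≡ 485^2 = 235225 ≡ 854
2906^256 ≡ 854^2 = 729316 ≡ 3096
2906^512 ≡ 3096^2 = 9585216 ≡ 2413
2906^1024 ≡ 2413^2 = 5822569 ≡ 2906
2906^2048 ≡ 2906^2 = 8444836 ≡ 878
2442 = 2048 + 256 + 128 + 8 + 2, so 2906^2442 ≡ 878·3096·854·2673·878 ≡ 1 (mod 3301)
2442^2 = 5963364 ≡ 1758
2442^4 ≡ 1758^2 = 3090564 ≡ 828
2442^8 ≡ 828^2 = 685584 ≡ 2277
2442^16 ≡ 2277^2 = 5184729 ≡ 2159
2442^32 ≡ 2159^2 = 4661281 ≡ 269
2442^64 ≡ 269^2 = 72361 ≡ 3040
2442^128 ≡ 3040^2 = 9241600 ≡ 2101
2442^256 ≡ 2101^2 = 4414201 ≡ 764
2442^512 ≡ 764^2 = 583696 ≡ 2720
2442^1024 ≡ 2720^2 = 7398400 ≡ 859
2442^2048 ≡ 859^2 = 737881 ≡ 1758
2147 = 2048 + 64 + 32 + 2 + 1, so 2442^2147 ≡ 1758·3040·269·1758·2442 ≡ 1543 (mod 3301)
1·1543 = 1543 ≡ 1543 (mod 3301)
1543 ≡ 1543 (mod 3301), so the signature is genuine.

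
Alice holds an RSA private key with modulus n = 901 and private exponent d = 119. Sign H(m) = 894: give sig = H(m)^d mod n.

685

(H(m))^2 ≡ 894^2 = 799236 ≡ 49
(H(m))^4 ≡ 49^2 = 2401 ≡ 599
(H(m))^8 ≡ 599^2 = 358801 ≡ 203
(H(m))^16 ≡ 203^2 = 41209 ≡ 664
(H(m))^32 ≡ 664^2 = 440896 ≡ 307
(H(m))^64 ≡ 307^2 = 94249 ≡ 545
119 = 64 + 32 + 16 + 4 + 2 + 1, so (H(m))^119 ≡ 545·307·664·599·49·894 ≡ 685 (mod 901)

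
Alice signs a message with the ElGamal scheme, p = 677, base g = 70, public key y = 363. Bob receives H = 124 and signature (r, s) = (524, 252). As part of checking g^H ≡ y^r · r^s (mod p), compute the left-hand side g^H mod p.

127

70^124 mod 677 = 127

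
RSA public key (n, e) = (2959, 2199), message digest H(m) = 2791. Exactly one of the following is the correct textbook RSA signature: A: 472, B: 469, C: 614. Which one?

B

Candidate A: Squares mod 2959: 472^1≡472, 472^2≡859, 472^4≡1090, 472^8≡1541, 472^16≡1563, 472^32≡1794, 472^64≡2003, 472^128≡2564, 472^256≡2157, 472^512≡1101, 472^1024≡1970, 472^2048≡1651; 2199 = 2048 + 128 + 16 + 4 + 2 + 1, so 472^2199 ≡ 1651·2564·1563·1090·859·472 ≡ 802 (mod 2959)
Candidate B: Squares mod 2959: 469^1≡469, 469^2≡995, 469^4≡1719, 469^8≡1879, 469^16≡554, 469^32≡2139, 469^64≡707, 469^128≡2737, 469^256≡1940, 469^512≡2711, 469^1024≡2324, 469^2048≡801; 2199 = 2048 + 128 + 16 + 4 + 2 + 1, so 469^2199 ≡ 801·2737·554·1719·995·469 ≡ 2791 (mod 2959)
  → matches H(m) = 2791
Candidate C: Squares mod 2959: 614^1≡614, 614^2≡1203, 614^4≡258, 614^8≡1466, 614^16≡922, 614^32≡851, 614^64≡2205, 614^128≡388, 614^256≡2594, 614^512≡70, 614^1024≡1941, 614^2048≡674; 2199 = 2048 + 128 + 16 + 4 + 2 + 1, so 614^2199 ≡ 674·388·922·258·1203·614 ≡ 71 (mod 2959)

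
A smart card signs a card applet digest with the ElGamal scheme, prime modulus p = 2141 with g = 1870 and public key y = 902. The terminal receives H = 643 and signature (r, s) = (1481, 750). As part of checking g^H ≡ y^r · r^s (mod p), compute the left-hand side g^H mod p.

2040

Squares mod 2141: 1870^1≡1870, 1870^2≡647, 1870^4≡1114, 1870^8≡1357, 1870^16≡189, 1870^32≡1465, 1870^64≡943, 1870^128≡734, 1870^256≡1365, 1870^512≡555
643 = 512 + 128 + 2 + 1, so 1870^643 ≡ 555·734·647·1870 ≡ 2040 (mod 2141)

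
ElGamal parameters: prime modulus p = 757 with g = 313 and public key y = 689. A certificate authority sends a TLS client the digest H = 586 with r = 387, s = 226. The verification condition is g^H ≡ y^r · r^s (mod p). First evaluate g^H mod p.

313^2 = 97969 ≡ 316
313^4 ≡ 316^2 = 99856 ≡ 689
313^8 ≡ 689^2 = 474721 ≡ 82
313^16 ≡ 82^2 = 6724 ≡ 668
313^32 ≡ 668^2 = 446224 ≡ 351
313^64 ≡ 351^2 = 123201 ≡ 567
313^128 ≡ 567^2 = 321489 ≡ 521
313^256 ≡ 521^2 = 271441 ≡ 435
313^512 ≡ 435^2 = 189225 ≡ 732
586 = 512 + 64 + 8 + 2, so 313^586 ≡ 732·567·82·316 ≡ 613 (mod 757)

613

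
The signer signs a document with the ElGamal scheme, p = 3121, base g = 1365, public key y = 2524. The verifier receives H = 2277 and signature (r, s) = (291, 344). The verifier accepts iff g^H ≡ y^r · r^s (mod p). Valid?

no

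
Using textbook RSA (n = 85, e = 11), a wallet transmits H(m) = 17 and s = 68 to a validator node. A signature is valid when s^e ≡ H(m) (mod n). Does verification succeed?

passes

s^2 ≡ 68^2 = 4624 ≡ 34
s^4 ≡ 34^2 = 1156 ≡ 51
s^8 ≡ 51^2 = 2601 ≡ 51
11 = 8 + 2 + 1, so s^11 ≡ 51·34·68 ≡ 17 (mod 85)
s^11 mod 85 = 17 matches H(m).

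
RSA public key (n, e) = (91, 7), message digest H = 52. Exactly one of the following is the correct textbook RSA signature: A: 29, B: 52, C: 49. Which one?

Candidate A: Squares mod 91: 29^1≡29, 29^2≡22, 29^4≡29; 7 = 4 + 2 + 1, so 29^7 ≡ 29·22·29 ≡ 29 (mod 91)
Candidate B: Squares mod 91: 52^1≡52, 52^2≡65, 52^4≡39; 7 = 4 + 2 + 1, so 52^7 ≡ 39·65·52 ≡ 52 (mod 91)
  → matches H = 52
Candidate C: Squares mod 91: 49^1≡49, 49^2≡35, 49^4≡42; 7 = 4 + 2 + 1, so 49^7 ≡ 42·35·49 ≡ 49 (mod 91)

B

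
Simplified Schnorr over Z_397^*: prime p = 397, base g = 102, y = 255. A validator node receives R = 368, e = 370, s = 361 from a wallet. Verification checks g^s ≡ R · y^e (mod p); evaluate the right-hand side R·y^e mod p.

44

255^2 = 65025 ≡ 314
255^4 ≡ 314^2 = 98596 ≡ 140
255^8 ≡ 140^2 = 19600 ≡ 147
255^16 ≡ 147^2 = 21609 ≡ 171
255^32 ≡ 171^2 = 29241 ≡ 260
255^64 ≡ 260^2 = 67600 ≡ 110
255^128 ≡ 110^2 = 12100 ≡ 190
255^256 ≡ 190^2 = 36100 ≡ 370
370 = 256 + 64 + 32 + 16 + 2, so 255^370 ≡ 370·110·260·171·314 ≡ 108 (mod 397)
R · y^e ≡ 368·108 = 39744 ≡ 44 (mod 397)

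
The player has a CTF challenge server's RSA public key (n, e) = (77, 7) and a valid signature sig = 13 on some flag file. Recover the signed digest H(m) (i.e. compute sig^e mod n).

sig^7 mod 77 = 62

62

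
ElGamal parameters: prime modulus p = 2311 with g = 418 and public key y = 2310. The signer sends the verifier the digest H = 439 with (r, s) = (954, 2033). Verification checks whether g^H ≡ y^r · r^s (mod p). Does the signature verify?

Left side g^H mod p:
418^2 = 174724 ≡ 1399
418^4 ≡ 1399^2 = 1957201 ≡ 2095
418^8 ≡ 2095^2 = 4389025 ≡ 436
418^16 ≡ 436^2 = 190096 ≡ 594
418^32 ≡ 594^2 = 352836 ≡ 1564
418^64 ≡ 1564^2 = 2446096 ≡ 1058
418^128 ≡ 1058^2 = 1119364 ≡ 840
418^256 ≡ 840^2 = 705600 ≡ 745
439 = 256 + 128 + 32 + 16 + 4 + 2 + 1, so 418^439 ≡ 745·840·1564·594·2095·1399·418 ≡ 1031 (mod 2311)
Right side y^r · r^s mod p:
2310^2 = 5336100 ≡ 1
2310^4 ≡ 1^2 = 1
2310^8 ≡ 1^2 = 1
2310^16 ≡ 1^2 = 1
2310^32 ≡ 1^2 = 1
2310^64 ≡ 1^2 = 1
2310^128 ≡ 1^2 = 1
2310^256 ≡ 1^2 = 1
2310^512 ≡ 1^2 = 1
954 = 512 + 256 + 128 + 32 + 16 + 8 + 2, so 2310^954 ≡ 1·1·1·1·1·1·1 ≡ 1 (mod 2311)
954^2 = 910116 ≡ 1893
954^4 ≡ 1893^2 = 3583449 ≡ 1399
954^8 ≡ 1399^2 = 1957201 ≡ 2095
954^16 ≡ 2095^2 = 4389025 ≡ 436
954^32 ≡ 436^2 = 190096 ≡ 594
954^64 ≡ 594^2 = 352836 ≡ 1564
954^128 ≡ 1564^2 = 2446096 ≡ 1058
954^256 ≡ 1058^2 = 1119364 ≡ 840
954^512 ≡ 840^2 = 705600 ≡ 745
954^1024 ≡ 745^2 = 555025 ≡ 385
2033 = 1024 + 512 + 256 + 128 + 64 + 32 + 16 + 1, so 954^2033 ≡ 385·745·840·1058·1564·594·436·954 ≡ 1031 (mod 2311)
1·1031 = 1031 ≡ 1031 (mod 2311)
1031 ≡ 1031 (mod 2311), so the signature is genuine.

verifies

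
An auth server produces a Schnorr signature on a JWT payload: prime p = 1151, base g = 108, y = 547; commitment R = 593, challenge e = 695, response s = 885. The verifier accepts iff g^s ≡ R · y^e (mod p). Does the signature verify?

does not verify

g^s mod p:
Squares mod 1151: 108^1≡108, 108^2≡154, 108^4≡696, 108^8≡996, 108^16≡1005, 108^32≡598, 108^64≡794, 108^128≡839, 108^256≡660, 108^512≡522
885 = 512 + 256 + 64 + 32 + 16 + 4 + 1, so 108^885 ≡ 522·660·794·598·1005·696·108 ≡ 47 (mod 1151)
R · y^e mod p:
Squares mod 1151: 547^1≡547, 547^2≡1100, 547^4≡299, 547^8≡774, 547^16≡556, 547^32≡668, 547^64≡787, 547^128≡131, 547^256≡1047, 547^512≡457
695 = 512 + 128 + 32 + 16 + 4 + 2 + 1, so 547^695 ≡ 457·131·668·556·299·1100·547 ≡ 998 (mod 1151)
593·998 = 591814 ≡ 200 (mod 1151)
47 ≠ 200; the check fails.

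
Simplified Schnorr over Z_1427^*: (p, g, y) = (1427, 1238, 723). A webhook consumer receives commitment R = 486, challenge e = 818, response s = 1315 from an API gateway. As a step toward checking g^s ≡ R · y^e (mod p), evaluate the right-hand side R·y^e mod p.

723^2 = 522729 ≡ 447
723^4 ≡ 447^2 = 199809 ≡ 29
723^8 ≡ 29^2 = 841
723^16 ≡ 841^2 = 707281 ≡ 916
723^32 ≡ 916^2 = 839056 ≡ 1407
723^64 ≡ 1407^2 = 1979649 ≡ 400
723^128 ≡ 400^2 = 160000 ≡ 176
723^256 ≡ 176^2 = 30976 ≡ 1009
723^512 ≡ 1009^2 = 1018081 ≡ 630
818 = 512 + 256 + 32 + 16 + 2, so 723^818 ≡ 630·1009·1407·916·447 ≡ 670 (mod 1427)
R · y^e ≡ 486·670 = 325620 ≡ 264 (mod 1427)

264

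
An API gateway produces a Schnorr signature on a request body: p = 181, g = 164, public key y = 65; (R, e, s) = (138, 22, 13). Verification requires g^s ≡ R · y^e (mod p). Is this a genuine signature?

g^s mod p:
164^2 = 26896 ≡ 108
164^4 ≡ 108^2 = 11664 ≡ 80
164^8 ≡ 80^2 = 6400 ≡ 65
13 = 8 + 4 + 1, so 164^13 ≡ 65·80·164 ≡ 109 (mod 181)
R · y^e mod p:
65^2 = 4225 ≡ 62
65^4 ≡ 62^2 = 3844 ≡ 43
65^8 ≡ 43^2 = 1849 ≡ 39
65^16 ≡ 39^2 = 1521 ≡ 73
22 = 16 + 4 + 2, so 65^22 ≡ 73·43·62 ≡ 43 (mod 181)
138·43 = 5934 ≡ 142 (mod 181)
109 ≠ 142; the check fails.

forged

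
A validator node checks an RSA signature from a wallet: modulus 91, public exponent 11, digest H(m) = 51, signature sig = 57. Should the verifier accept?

reject

sig^2 ≡ 57^2 = 3249 ≡ 64
sig^4 ≡ 64^2 = 4096 ≡ 1
sig^8 ≡ 1^2 = 1
11 = 8 + 2 + 1, so sig^11 ≡ 1·64·57 ≡ 8 (mod 91)
The recovered value 8 does not match the digest 51.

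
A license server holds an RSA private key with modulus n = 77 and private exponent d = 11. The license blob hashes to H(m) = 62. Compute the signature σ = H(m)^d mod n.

Squares mod 77: (H(m))^1≡62, (H(m))^2≡71, (H(m))^4≡36, (H(m))^8≡64
11 = 8 + 2 + 1, so (H(m))^11 ≡ 64·71·62 ≡ 62 (mod 77)

62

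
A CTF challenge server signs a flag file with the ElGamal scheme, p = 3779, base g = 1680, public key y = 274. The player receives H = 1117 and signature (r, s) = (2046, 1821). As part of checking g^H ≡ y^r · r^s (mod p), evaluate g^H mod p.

985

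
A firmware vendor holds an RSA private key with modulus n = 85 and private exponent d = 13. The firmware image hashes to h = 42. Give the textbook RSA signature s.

77

h^2 ≡ 42^2 = 1764 ≡ 64
h^4 ≡ 64^2 = 4096 ≡ 16
h^8 ≡ 16^2 = 256 ≡ 1
13 = 8 + 4 + 1, so h^13 ≡ 1·16·42 ≡ 77 (mod 85)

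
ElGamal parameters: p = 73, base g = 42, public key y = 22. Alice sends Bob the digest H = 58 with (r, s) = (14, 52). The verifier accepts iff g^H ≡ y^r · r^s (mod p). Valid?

yes

Left side g^H mod p:
42^2 = 1764 ≡ 12
42^4 ≡ 12^2 = 144 ≡ 71
42^8 ≡ 71^2 = 5041 ≡ 4
42^16 ≡ 4^2 = 16
42^32 ≡ 16^2 = 256 ≡ 37
58 = 32 + 16 + 8 + 2, so 42^58 ≡ 37·16·4·12 ≡ 19 (mod 73)
Right side y^r · r^s mod p:
22^2 = 484 ≡ 46
22^4 ≡ 46^2 = 2116 ≡ 72
22^8 ≡ 72^2 = 5184 ≡ 1
14 = 8 + 4 + 2, so 22^14 ≡ 1·72·46 ≡ 27 (mod 73)
14^2 = 196 ≡ 50
14^4 ≡ 50^2 = 2500 ≡ 18
14^8 ≡ 18^2 = 324 ≡ 32
14^16 ≡ 32^2 = 1024 ≡ 2
14^32 ≡ 2^2 = 4
52 = 32 + 16 + 4, so 14^52 ≡ 4·2·18 ≡ 71 (mod 73)
27·71 = 1917 ≡ 19 (mod 73)
19 ≡ 19 (mod 73), so the signature is genuine.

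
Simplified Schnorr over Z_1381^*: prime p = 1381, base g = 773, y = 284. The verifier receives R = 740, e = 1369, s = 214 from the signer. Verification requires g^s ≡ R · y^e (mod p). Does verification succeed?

g^s mod p:
773^2 = 597529 ≡ 937
773^4 ≡ 937^2 = 877969 ≡ 1034
773^8 ≡ 1034^2 = 1069156 ≡ 262
773^16 ≡ 262^2 = 68644 ≡ 975
773^32 ≡ 975^2 = 950625 ≡ 497
773^64 ≡ 497^2 = 247009 ≡ 1191
773^128 ≡ 1191^2 = 1418481 ≡ 194
214 = 128 + 64 + 16 + 4 + 2, so 773^214 ≡ 194·1191·975·1034·937 ≡ 466 (mod 1381)
R · y^e mod p:
284^2 = 80656 ≡ 558
284^4 ≡ 558^2 = 311364 ≡ 639
284^8 ≡ 639^2 = 408321 ≡ 926
284^16 ≡ 926^2 = 857476 ≡ 1256
284^32 ≡ 1256^2 = 1577536 ≡ 434
284^64 ≡ 434^2 = 188356 ≡ 540
284^128 ≡ 540^2 = 291600 ≡ 209
284^256 ≡ 209^2 = 43681 ≡ 870
284^512 ≡ 870^2 = 756900 ≡ 112
284^1024 ≡ 112^2 = 12544 ≡ 115
1369 = 1024 + 256 + 64 + 16 + 8 + 1, so 284^1369 ≡ 115·870·540·1256·926·284 ≡ 1266 (mod 1381)
740·1266 = 936840 ≡ 522 (mod 1381)
466 ≠ 522; the check fails.

fails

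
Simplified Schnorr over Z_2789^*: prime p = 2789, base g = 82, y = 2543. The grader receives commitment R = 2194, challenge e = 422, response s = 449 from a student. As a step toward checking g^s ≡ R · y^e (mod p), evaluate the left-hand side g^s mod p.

963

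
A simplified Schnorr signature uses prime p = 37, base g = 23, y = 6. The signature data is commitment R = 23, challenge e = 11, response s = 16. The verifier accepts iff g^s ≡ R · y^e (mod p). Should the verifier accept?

accept

g^s mod p:
23^16 mod 37 = 10
R · y^e mod p:
6^11 mod 37 = 31
23·31 = 713 ≡ 10 (mod 37)
10 ≡ 10 (mod 37); signature holds.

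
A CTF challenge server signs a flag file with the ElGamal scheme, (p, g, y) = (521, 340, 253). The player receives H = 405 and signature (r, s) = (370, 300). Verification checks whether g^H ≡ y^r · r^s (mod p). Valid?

no

Left side g^H mod p:
340^2 = 115600 ≡ 459
340^4 ≡ 459^2 = 210681 ≡ 197
340^8 ≡ 197^2 = 38809 ≡ 255
340^16 ≡ 255^2 = 65025 ≡ 421
340^32 ≡ 421^2 = 177241 ≡ 101
340^64 ≡ 101^2 = 10201 ≡ 302
340^128 ≡ 302^2 = 91204 ≡ 29
340^256 ≡ 29^2 = 841 ≡ 320
405 = 256 + 128 + 16 + 4 + 1, so 340^405 ≡ 320·29·421·197·340 ≡ 268 (mod 521)
Right side y^r · r^s mod p:
253^2 = 64009 ≡ 447
253^4 ≡ 447^2 = 199809 ≡ 266
253^8 ≡ 266^2 = 70756 ≡ 421
253^16 ≡ 421^2 = 177241 ≡ 101
253^32 ≡ 101^2 = 10201 ≡ 302
253^64 ≡ 302^2 = 91204 ≡ 29
253^128 ≡ 29^2 = 841 ≡ 320
253^256 ≡ 320^2 = 102400 ≡ 284
370 = 256 + 64 + 32 + 16 + 2, so 253^370 ≡ 284·29·302·101·447 ≡ 407 (mod 521)
370^2 = 136900 ≡ 398
370^4 ≡ 398^2 = 158404 ≡ 20
370^8 ≡ 20^2 = 400
370^16 ≡ 400^2 = 160000 ≡ 53
370^32 ≡ 53^2 = 2809 ≡ 204
370^64 ≡ 204^2 = 41616 ≡ 457
370^128 ≡ 457^2 = 208849 ≡ 449
370^256 ≡ 449^2 = 201601 ≡ 495
300 = 256 + 32 + 8 + 4, so 370^300 ≡ 495·204·400·20 ≡ 324 (mod 521)
407·324 = 131868 ≡ 55 (mod 521)
268 ≠ 55, so verification fails.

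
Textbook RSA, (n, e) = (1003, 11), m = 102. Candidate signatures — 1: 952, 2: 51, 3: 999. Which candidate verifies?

1

Candidate 1: 952^11 mod 1003 = 102
  → matches m = 102
Candidate 2: 51^11 mod 1003 = 901
Candidate 3: 999^11 mod 1003 = 242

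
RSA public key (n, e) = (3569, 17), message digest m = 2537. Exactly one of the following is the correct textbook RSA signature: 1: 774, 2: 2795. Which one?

Candidate 1: Squares mod 3569: 774^1≡774, 774^2≡3053, 774^4≡2150, 774^8≡645, 774^16≡2021; 17 = 16 + 1, so 774^17 ≡ 2021·774 ≡ 1032 (mod 3569)
Candidate 2: Squares mod 3569: 2795^1≡2795, 2795^2≡3053, 2795^4≡2150, 2795^8≡645, 2795^16≡2021; 17 = 16 + 1, so 2795^17 ≡ 2021·2795 ≡ 2537 (mod 3569)
  → matches m = 2537

2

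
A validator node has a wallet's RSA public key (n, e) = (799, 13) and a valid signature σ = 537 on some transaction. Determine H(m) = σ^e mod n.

Squares mod 799: σ^1≡537, σ^2≡729, σ^4≡106, σ^8≡50
13 = 8 + 4 + 1, so σ^13 ≡ 50·106·537 ≡ 62 (mod 799)

62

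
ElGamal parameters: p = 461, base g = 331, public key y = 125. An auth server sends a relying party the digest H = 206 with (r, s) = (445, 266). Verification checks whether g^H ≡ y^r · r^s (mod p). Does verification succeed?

Left side g^H mod p:
Squares mod 461: 331^1≡331, 331^2≡304, 331^4≡216, 331^8≡95, 331^16≡266, 331^32≡223, 331^64≡402, 331^128≡254
206 = 128 + 64 + 8 + 4 + 2, so 331^206 ≡ 254·402·95·216·304 ≡ 141 (mod 461)
Right side y^r · r^s mod p:
Squares mod 461: 125^1≡125, 125^2≡412, 125^4≡96, 125^8≡457, 125^16≡16, 125^32≡256, 125^64≡74, 125^128≡405, 125^256≡370
445 = 256 + 128 + 32 + 16 + 8 + 4 + 1, so 125^445 ≡ 370·405·256·16·457·96·125 ≡ 440 (mod 461)
Squares mod 461: 445^1≡445, 445^2≡256, 445^4≡74, 445^8≡405, 445^16≡370, 445^32≡444, 445^64≡289, 445^128≡80, 445^256≡407
266 = 256 + 8 + 2, so 445^266 ≡ 407·405·256 ≡ 125 (mod 461)
440·125 = 55000 ≡ 141 (mod 461)
141 ≡ 141 (mod 461), so the signature is genuine.

passes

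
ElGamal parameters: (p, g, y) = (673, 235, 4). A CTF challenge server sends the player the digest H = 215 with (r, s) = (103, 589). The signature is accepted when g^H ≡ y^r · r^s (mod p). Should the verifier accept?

reject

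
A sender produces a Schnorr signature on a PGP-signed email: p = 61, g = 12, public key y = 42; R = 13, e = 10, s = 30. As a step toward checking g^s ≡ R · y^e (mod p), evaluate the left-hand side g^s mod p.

Squares mod 61: 12^1≡12, 12^2≡22, 12^4≡57, 12^8≡16, 12^16≡12
30 = 16 + 8 + 4 + 2, so 12^30 ≡ 12·16·57·22 ≡ 1 (mod 61)

1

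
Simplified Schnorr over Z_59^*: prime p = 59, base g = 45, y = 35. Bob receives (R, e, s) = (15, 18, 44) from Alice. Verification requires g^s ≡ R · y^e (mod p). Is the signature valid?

valid

g^s mod p:
Squares mod 59: 45^1≡45, 45^2≡19, 45^4≡7, 45^8≡49, 45^16≡41, 45^32≡29
44 = 32 + 8 + 4, so 45^44 ≡ 29·49·7 ≡ 35 (mod 59)
R · y^e mod p:
Squares mod 59: 35^1≡35, 35^2≡45, 35^4≡19, 35^8≡7, 35^16≡49
18 = 16 + 2, so 35^18 ≡ 49·45 ≡ 22 (mod 59)
15·22 = 330 ≡ 35 (mod 59)
35 ≡ 35 (mod 59); signature holds.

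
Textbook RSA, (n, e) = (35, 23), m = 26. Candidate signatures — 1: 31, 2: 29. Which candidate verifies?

Candidate 1: 31^2 = 961 ≡ 16; 31^4 ≡ 16^2 = 256 ≡ 11; 31^8 ≡ 11^2 = 121 ≡ 16; 31^16 ≡ 16^2 = 256 ≡ 11; 23 = 16 + 4 + 2 + 1, so 31^23 ≡ 11·11·16·31 ≡ 26 (mod 35)
  → matches m = 26
Candidate 2: 29^2 = 841 ≡ 1; 29^4 ≡ 1^2 = 1; 29^8 ≡ 1^2 = 1; 29^16 ≡ 1^2 = 1; 23 = 16 + 4 + 2 + 1, so 29^23 ≡ 1·1·1·29 ≡ 29 (mod 35)

1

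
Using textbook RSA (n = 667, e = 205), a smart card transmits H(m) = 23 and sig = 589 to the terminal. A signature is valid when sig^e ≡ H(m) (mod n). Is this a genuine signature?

sig^2 ≡ 589^2 = 346921 ≡ 81
sig^4 ≡ 81^2 = 6561 ≡ 558
sig^8 ≡ 558^2 = 311364 ≡ 542
sig^16 ≡ 542^2 = 293764 ≡ 284
sig^32 ≡ 284^2 = 80656 ≡ 616
sig^64 ≡ 616^2 = 379456 ≡ 600
sig^128 ≡ 600^2 = 360000 ≡ 487
205 = 128 + 64 + 8 + 4 + 1, so sig^205 ≡ 487·600·542·558·589 ≡ 180 (mod 667)
180 ≠ 23, so verification fails.

forged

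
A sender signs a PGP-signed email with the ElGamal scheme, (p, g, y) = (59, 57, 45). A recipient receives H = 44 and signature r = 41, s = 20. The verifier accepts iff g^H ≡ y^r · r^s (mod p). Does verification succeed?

Left side g^H mod p:
57^2 = 3249 ≡ 4
57^4 ≡ 4^2 = 16
57^8 ≡ 16^2 = 256 ≡ 20
57^16 ≡ 20^2 = 400 ≡ 46
57^32 ≡ 46^2 = 2116 ≡ 51
44 = 32 + 8 + 4, so 57^44 ≡ 51·20·16 ≡ 36 (mod 59)
Right side y^r · r^s mod p:
45^2 = 2025 ≡ 19
45^4 ≡ 19^2 = 361 ≡ 7
45^8 ≡ 7^2 = 49
45^16 ≡ 49^2 = 2401 ≡ 41
45^32 ≡ 41^2 = 1681 ≡ 29
41 = 32 + 8 + 1, so 45^41 ≡ 29·49·45 ≡ 48 (mod 59)
41^2 = 1681 ≡ 29
41^4 ≡ 29^2 = 841 ≡ 15
41^8 ≡ 15^2 = 225 ≡ 48
41^16 ≡ 48^2 = 2304 ≡ 3
20 = 16 + 4, so 41^20 ≡ 3·15 ≡ 45 (mod 59)
48·45 = 2160 ≡ 36 (mod 59)
36 ≡ 36 (mod 59), so the signature is genuine.

passes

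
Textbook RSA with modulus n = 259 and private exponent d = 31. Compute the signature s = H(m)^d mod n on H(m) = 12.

201

(H(m))^31 mod 259 = 201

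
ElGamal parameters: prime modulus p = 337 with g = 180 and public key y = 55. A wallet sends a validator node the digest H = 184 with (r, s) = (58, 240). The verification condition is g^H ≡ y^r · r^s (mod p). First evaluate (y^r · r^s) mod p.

273

55^2 = 3025 ≡ 329
55^4 ≡ 329^2 = 108241 ≡ 64
55^8 ≡ 64^2 = 4096 ≡ 52
55^16 ≡ 52^2 = 2704 ≡ 8
55^32 ≡ 8^2 = 64
58 = 32 + 16 + 8 + 2, so 55^58 ≡ 64·8·52·329 ≡ 329 (mod 337)
58^2 = 3364 ≡ 331
58^4 ≡ 331^2 = 109561 ≡ 36
58^8 ≡ 36^2 = 1296 ≡ 285
58^16 ≡ 285^2 = 81225 ≡ 8
58^32 ≡ 8^2 = 64
58^64 ≡ 64^2 = 4096 ≡ 52
58^128 ≡ 52^2 = 2704 ≡ 8
240 = 128 + 64 + 32 + 16, so 58^240 ≡ 8·52·64·8 ≡ 8 (mod 337)
y^r · r^s ≡ 329·8 = 2632 ≡ 273 (mod 337)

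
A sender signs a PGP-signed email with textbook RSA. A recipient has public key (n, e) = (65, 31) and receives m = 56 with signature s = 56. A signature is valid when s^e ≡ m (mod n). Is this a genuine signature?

genuine

Squares mod 65: s^1≡56, s^2≡16, s^4≡61, s^8≡16, s^16≡61
31 = 16 + 8 + 4 + 2 + 1, so s^31 ≡ 61·16·61·16·56 ≡ 56 (mod 65)
56 = m, so the signature checks out.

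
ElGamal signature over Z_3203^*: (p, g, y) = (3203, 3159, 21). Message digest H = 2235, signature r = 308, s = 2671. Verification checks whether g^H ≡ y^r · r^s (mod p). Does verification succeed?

Left side g^H mod p:
3159^2 = 9979281 ≡ 1936
3159^4 ≡ 1936^2 = 3748096 ≡ 586
3159^8 ≡ 586^2 = 343396 ≡ 675
3159^16 ≡ 675^2 = 455625 ≡ 799
3159^32 ≡ 799^2 = 638401 ≡ 1004
3159^64 ≡ 1004^2 = 1008016 ≡ 2274
3159^128 ≡ 2274^2 = 5171076 ≡ 1434
3159^256 ≡ 1434^2 = 2056356 ≡ 30
3159^512 ≡ 30^2 = 900
3159^1024 ≡ 900^2 = 810000 ≡ 2844
3159^2048 ≡ 2844^2 = 8088336 ≡ 761
2235 = 2048 + 128 + 32 + 16 + 8 + 2 + 1, so 3159^2235 ≡ 761·1434·1004·799·675·1936·3159 ≡ 1036 (mod 3203)
Right side y^r · r^s mod p:
21^2 = 441
21^4 ≡ 441^2 = 194481 ≡ 2301
21^8 ≡ 2301^2 = 5294601 ≡ 42
21^16 ≡ 42^2 = 1764
21^32 ≡ 1764^2 = 3111696 ≡ 1583
21^64 ≡ 1583^2 = 2505889 ≡ 1143
21^128 ≡ 1143^2 = 1306449 ≡ 2828
21^256 ≡ 2828^2 = 7997584 ≡ 2896
308 = 256 + 32 + 16 + 4, so 21^308 ≡ 2896·1583·1764·2301 ≡ 1401 (mod 3203)
308^2 = 94864 ≡ 1977
308^4 ≡ 1977^2 = 3908529 ≡ 869
308^8 ≡ 869^2 = 755161 ≡ 2456
308^16 ≡ 2456^2 = 6031936 ≡ 687
308^32 ≡ 687^2 = 471969 ≡ 1128
308^64 ≡ 1128^2 = 1272384 ≡ 793
308^128 ≡ 793^2 = 628849 ≡ 1061
308^256 ≡ 1061^2 = 1125721 ≡ 1468
308^512 ≡ 1468^2 = 2155024 ≡ 2608
308^1024 ≡ 2608^2 = 6801664 ≡ 1695
308^2048 ≡ 1695^2 = 2873025 ≡ 3137
2671 = 2048 + 512 + 64 + 32 + 8 + 4 + 2 + 1, so 308^2671 ≡ 3137·2608·793·1128·2456·869·1977·308 ≡ 1169 (mod 3203)
1401·1169 = 1637769 ≡ 1036 (mod 3203)
1036 ≡ 1036 (mod 3203), so the signature is genuine.

passes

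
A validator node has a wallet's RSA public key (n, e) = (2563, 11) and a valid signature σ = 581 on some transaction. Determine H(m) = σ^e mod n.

1989

σ^2 ≡ 581^2 = 337561 ≡ 1808
σ^4 ≡ 1808^2 = 3268864 ≡ 1039
σ^8 ≡ 1039^2 = 1079521 ≡ 498
11 = 8 + 2 + 1, so σ^11 ≡ 498·1808·581 ≡ 1989 (mod 2563)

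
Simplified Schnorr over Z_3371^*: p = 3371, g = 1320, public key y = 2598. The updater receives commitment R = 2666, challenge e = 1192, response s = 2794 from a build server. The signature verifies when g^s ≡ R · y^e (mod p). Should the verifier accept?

reject

g^s mod p:
1320^2 = 1742400 ≡ 2964
1320^4 ≡ 2964^2 = 8785296 ≡ 470
1320^8 ≡ 470^2 = 220900 ≡ 1785
1320^16 ≡ 1785^2 = 3186225 ≡ 630
1320^32 ≡ 630^2 = 396900 ≡ 2493
1320^64 ≡ 2493^2 = 6215049 ≡ 2296
1320^128 ≡ 2296^2 = 5271616 ≡ 2743
1320^256 ≡ 2743^2 = 7524049 ≡ 3348
1320^512 ≡ 3348^2 = 11209104 ≡ 529
1320^1024 ≡ 529^2 = 279841 ≡ 48
1320^2048 ≡ 48^2 = 2304
2794 = 2048 + 512 + 128 + 64 + 32 + 8 + 2, so 1320^2794 ≡ 2304·529·2743·2296·2493·1785·2964 ≡ 2097 (mod 3371)
R · y^e mod p:
2598^2 = 6749604 ≡ 862
2598^4 ≡ 862^2 = 743044 ≡ 1424
2598^8 ≡ 1424^2 = 2027776 ≡ 1805
2598^16 ≡ 1805^2 = 3258025 ≡ 1639
2598^32 ≡ 1639^2 = 2686321 ≡ 3005
2598^64 ≡ 3005^2 = 9030025 ≡ 2487
2598^128 ≡ 2487^2 = 6185169 ≡ 2755
2598^256 ≡ 2755^2 = 7590025 ≡ 1904
2598^512 ≡ 1904^2 = 3625216 ≡ 1391
2598^1024 ≡ 1391^2 = 1934881 ≡ 3298
1192 = 1024 + 128 + 32 + 8, so 2598^1192 ≡ 3298·2755·3005·1805 ≡ 711 (mod 3371)
2666·711 = 1895526 ≡ 1024 (mod 3371)
2097 ≠ 1024; the check fails.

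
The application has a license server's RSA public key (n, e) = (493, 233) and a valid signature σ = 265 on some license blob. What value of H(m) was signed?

245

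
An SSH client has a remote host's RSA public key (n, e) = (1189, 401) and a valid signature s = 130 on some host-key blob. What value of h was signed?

s^2 ≡ 130^2 = 16900 ≡ 254
s^4 ≡ 254^2 = 64516 ≡ 310
s^8 ≡ 310^2 = 96100 ≡ 980
s^16 ≡ 980^2 = 960400 ≡ 877
s^32 ≡ 877^2 = 769129 ≡ 1035
s^64 ≡ 1035^2 = 1071225 ≡ 1125
s^128 ≡ 1125^2 = 1265625 ≡ 529
s^256 ≡ 529^2 = 279841 ≡ 426
401 = 256 + 128 + 16 + 1, so s^401 ≡ 426·529·877·130 ≡ 786 (mod 1189)

786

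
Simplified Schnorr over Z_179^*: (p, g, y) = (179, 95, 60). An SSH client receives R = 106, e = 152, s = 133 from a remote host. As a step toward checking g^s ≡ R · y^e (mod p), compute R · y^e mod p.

172

60^2 = 3600 ≡ 20
60^4 ≡ 20^2 = 400 ≡ 42
60^8 ≡ 42^2 = 1764 ≡ 153
60^16 ≡ 153^2 = 23409 ≡ 139
60^32 ≡ 139^2 = 19321 ≡ 168
60^64 ≡ 168^2 = 28224 ≡ 121
60^128 ≡ 121^2 = 14641 ≡ 142
152 = 128 + 16 + 8, so 60^152 ≡ 142·139·153 ≡ 5 (mod 179)
R · y^e ≡ 106·5 = 530 ≡ 172 (mod 179)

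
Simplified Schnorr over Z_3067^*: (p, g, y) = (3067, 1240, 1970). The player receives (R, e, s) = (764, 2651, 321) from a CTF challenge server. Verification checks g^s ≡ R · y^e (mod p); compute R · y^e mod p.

1516

Squares mod 3067: 1970^1≡1970, 1970^2≡1145, 1970^4≡1416, 1970^8≡2305, 1970^16≡981, 1970^32≡2390, 1970^64≡1346, 1970^128≡2186, 1970^256≡210, 1970^512≡1162, 1970^1024≡764, 1970^2048≡966
2651 = 2048 + 512 + 64 + 16 + 8 + 2 + 1, so 1970^2651 ≡ 966·1162·1346·981·2305·1145·1970 ≡ 564 (mod 3067)
R · y^e ≡ 764·564 = 430896 ≡ 1516 (mod 3067)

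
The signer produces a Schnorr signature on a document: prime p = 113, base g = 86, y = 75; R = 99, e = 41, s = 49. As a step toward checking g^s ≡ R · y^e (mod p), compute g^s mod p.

86^2 = 7396 ≡ 51
86^4 ≡ 51^2 = 2601 ≡ 2
86^8 ≡ 2^2 = 4
86^16 ≡ 4^2 = 16
86^32 ≡ 16^2 = 256 ≡ 30
49 = 32 + 16 + 1, so 86^49 ≡ 30·16·86 ≡ 35 (mod 113)

35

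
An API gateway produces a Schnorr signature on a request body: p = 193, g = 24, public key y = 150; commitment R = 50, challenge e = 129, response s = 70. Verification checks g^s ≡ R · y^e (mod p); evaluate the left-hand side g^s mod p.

166

Squares mod 193: 24^1≡24, 24^2≡190, 24^4≡9, 24^8≡81, 24^16≡192, 24^32≡1, 24^64≡1
70 = 64 + 4 + 2, so 24^70 ≡ 1·9·190 ≡ 166 (mod 193)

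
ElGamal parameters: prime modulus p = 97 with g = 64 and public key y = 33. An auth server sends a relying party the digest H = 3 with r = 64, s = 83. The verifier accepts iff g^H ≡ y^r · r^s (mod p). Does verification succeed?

passes

Left side g^H mod p:
64^2 = 4096 ≡ 22
3 = 2 + 1, so 64^3 ≡ 22·64 ≡ 50 (mod 97)
Right side y^r · r^s mod p:
33^2 = 1089 ≡ 22
33^4 ≡ 22^2 = 484 ≡ 96
33^8 ≡ 96^2 = 9216 ≡ 1
33^16 ≡ 1^2 = 1
33^32 ≡ 1^2 = 1
33^64 ≡ 1^2 = 1
64^2 = 4096 ≡ 22
64^4 ≡ 22^2 = 484 ≡ 96
64^8 ≡ 96^2 = 9216 ≡ 1
64^16 ≡ 1^2 = 1
64^32 ≡ 1^2 = 1
64^64 ≡ 1^2 = 1
83 = 64 + 16 + 2 + 1, so 64^83 ≡ 1·1·22·64 ≡ 50 (mod 97)
1·50 = 50 ≡ 50 (mod 97)
50 ≡ 50 (mod 97), so the signature is genuine.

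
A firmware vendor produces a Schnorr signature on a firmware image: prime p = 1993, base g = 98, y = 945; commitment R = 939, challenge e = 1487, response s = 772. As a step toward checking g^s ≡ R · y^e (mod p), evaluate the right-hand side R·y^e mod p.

945^2 = 893025 ≡ 161
945^4 ≡ 161^2 = 25921 ≡ 12
945^8 ≡ 12^2 = 144
945^16 ≡ 144^2 = 20736 ≡ 806
945^32 ≡ 806^2 = 649636 ≡ 1911
945^64 ≡ 1911^2 = 3651921 ≡ 745
945^128 ≡ 745^2 = 555025 ≡ 971
945^256 ≡ 971^2 = 942841 ≡ 152
945^512 ≡ 152^2 = 23104 ≡ 1181
945^1024 ≡ 1181^2 = 1394761 ≡ 1654
1487 = 1024 + 256 + 128 + 64 + 8 + 4 + 2 + 1, so 945^1487 ≡ 1654·152·971·745·144·12·161·945 ≡ 1875 (mod 1993)
R · y^e ≡ 939·1875 = 1760625 ≡ 806 (mod 1993)

806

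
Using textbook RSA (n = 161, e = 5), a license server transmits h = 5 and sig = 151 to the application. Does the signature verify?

does not verify

Squares mod 161: sig^1≡151, sig^2≡100, sig^4≡18
5 = 4 + 1, so sig^5 ≡ 18·151 ≡ 142 (mod 161)
The recovered value 142 does not match the digest 5.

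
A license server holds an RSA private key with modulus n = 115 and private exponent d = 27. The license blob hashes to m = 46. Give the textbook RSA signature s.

m^2 ≡ 46^2 = 2116 ≡ 46
m^4 ≡ 46^2 = 2116 ≡ 46
m^8 ≡ 46^2 = 2116 ≡ 46
m^16 ≡ 46^2 = 2116 ≡ 46
27 = 16 + 8 + 2 + 1, so m^27 ≡ 46·46·46·46 ≡ 46 (mod 115)

46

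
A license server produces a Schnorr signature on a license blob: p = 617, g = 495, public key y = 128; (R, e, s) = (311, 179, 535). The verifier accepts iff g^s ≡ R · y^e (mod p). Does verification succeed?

g^s mod p:
Squares mod 617: 495^1≡495, 495^2≡76, 495^4≡223, 495^8≡369, 495^16≡421, 495^32≡162, 495^64≡330, 495^128≡308, 495^256≡463, 495^512≡270
535 = 512 + 16 + 4 + 2 + 1, so 495^535 ≡ 270·421·223·76·495 ≡ 319 (mod 617)
R · y^e mod p:
Squares mod 617: 128^1≡128, 128^2≡342, 128^4≡351, 128^8≡418, 128^16≡113, 128^32≡429, 128^64≡175, 128^128≡392
179 = 128 + 32 + 16 + 2 + 1, so 128^179 ≡ 392·429·113·342·128 ≡ 586 (mod 617)
311·586 = 182246 ≡ 231 (mod 617)
319 ≠ 231; the check fails.

fails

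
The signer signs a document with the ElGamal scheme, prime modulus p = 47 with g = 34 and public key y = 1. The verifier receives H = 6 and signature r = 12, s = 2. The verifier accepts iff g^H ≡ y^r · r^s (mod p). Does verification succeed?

passes

Left side g^H mod p:
Squares mod 47: 34^1≡34, 34^2≡28, 34^4≡32
6 = 4 + 2, so 34^6 ≡ 32·28 ≡ 3 (mod 47)
Right side y^r · r^s mod p:
Squares mod 47: 1^1≡1, 1^2≡1, 1^4≡1, 1^8≡1
12 = 8 + 4, so 1^12 ≡ 1·1 ≡ 1 (mod 47)
Squares mod 47: 12^1≡12, 12^2≡3
12^2 ≡ 3 (mod 47)
1·3 = 3 ≡ 3 (mod 47)
3 ≡ 3 (mod 47), so the signature is genuine.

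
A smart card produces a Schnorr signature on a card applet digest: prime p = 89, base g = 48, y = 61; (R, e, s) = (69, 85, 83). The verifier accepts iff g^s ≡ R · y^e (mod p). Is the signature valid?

g^s mod p:
Squares mod 89: 48^1≡48, 48^2≡79, 48^4≡11, 48^8≡32, 48^16≡45, 48^32≡67, 48^64≡39
83 = 64 + 16 + 2 + 1, so 48^83 ≡ 39·45·79·48 ≡ 74 (mod 89)
R · y^e mod p:
Squares mod 89: 61^1≡61, 61^2≡72, 61^4≡22, 61^8≡39, 61^16≡8, 61^32≡64, 61^64≡2
85 = 64 + 16 + 4 + 1, so 61^85 ≡ 2·8·22·61 ≡ 23 (mod 89)
69·23 = 1587 ≡ 74 (mod 89)
74 ≡ 74 (mod 89); signature holds.

valid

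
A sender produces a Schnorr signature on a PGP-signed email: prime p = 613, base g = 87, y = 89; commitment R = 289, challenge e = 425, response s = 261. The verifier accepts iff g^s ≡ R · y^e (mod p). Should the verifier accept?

accept

g^s mod p:
87^261 mod 613 = 287
R · y^e mod p:
89^425 mod 613 = 474
289·474 = 136986 ≡ 287 (mod 613)
287 ≡ 287 (mod 613); signature holds.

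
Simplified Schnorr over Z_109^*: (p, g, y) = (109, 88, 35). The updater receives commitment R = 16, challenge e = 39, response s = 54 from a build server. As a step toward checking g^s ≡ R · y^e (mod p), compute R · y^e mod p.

1

35^2 = 1225 ≡ 26
35^4 ≡ 26^2 = 676 ≡ 22
35^8 ≡ 22^2 = 484 ≡ 48
35^16 ≡ 48^2 = 2304 ≡ 15
35^32 ≡ 15^2 = 225 ≡ 7
39 = 32 + 4 + 2 + 1, so 35^39 ≡ 7·22·26·35 ≡ 75 (mod 109)
R · y^e ≡ 16·75 = 1200 ≡ 1 (mod 109)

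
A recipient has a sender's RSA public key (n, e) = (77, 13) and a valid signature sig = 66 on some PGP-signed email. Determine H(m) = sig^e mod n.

sig^13 mod 77 = 66

66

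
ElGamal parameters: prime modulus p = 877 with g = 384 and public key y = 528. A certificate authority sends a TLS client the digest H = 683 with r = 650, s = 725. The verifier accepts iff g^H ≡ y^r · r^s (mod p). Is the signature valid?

invalid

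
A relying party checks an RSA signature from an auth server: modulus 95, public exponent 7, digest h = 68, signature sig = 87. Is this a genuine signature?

Squares mod 95: sig^1≡87, sig^2≡64, sig^4≡11
7 = 4 + 2 + 1, so sig^7 ≡ 11·64·87 ≡ 68 (mod 95)
68 = h, so the signature checks out.

genuine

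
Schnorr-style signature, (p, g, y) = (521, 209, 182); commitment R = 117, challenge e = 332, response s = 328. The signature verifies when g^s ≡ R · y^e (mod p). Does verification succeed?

g^s mod p:
209^2 = 43681 ≡ 438
209^4 ≡ 438^2 = 191844 ≡ 116
209^8 ≡ 116^2 = 13456 ≡ 431
209^16 ≡ 431^2 = 185761 ≡ 285
209^32 ≡ 285^2 = 81225 ≡ 470
209^64 ≡ 470^2 = 220900 ≡ 517
209^128 ≡ 517^2 = 267289 ≡ 16
209^256 ≡ 16^2 = 256
328 = 256 + 64 + 8, so 209^328 ≡ 256·517·431 ≡ 464 (mod 521)
R · y^e mod p:
182^2 = 33124 ≡ 301
182^4 ≡ 301^2 = 90601 ≡ 468
182^8 ≡ 468^2 = 219024 ≡ 204
182^16 ≡ 204^2 = 41616 ≡ 457
182^32 ≡ 457^2 = 208849 ≡ 449
182^64 ≡ 449^2 = 201601 ≡ 495
182^128 ≡ 495^2 = 245025 ≡ 155
182^256 ≡ 155^2 = 24025 ≡ 59
332 = 256 + 64 + 8 + 4, so 182^332 ≡ 59·495·204·468 ≡ 94 (mod 521)
117·94 = 10998 ≡ 57 (mod 521)
464 ≠ 57; the check fails.

fails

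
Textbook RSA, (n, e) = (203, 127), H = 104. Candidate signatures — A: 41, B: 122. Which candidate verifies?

A

Candidate A: Squares mod 203: 41^1≡41, 41^2≡57, 41^4≡1, 41^8≡1, 41^16≡1, 41^32≡1, 41^64≡1; 127 = 64 + 32 + 16 + 8 + 4 + 2 + 1, so 41^127 ≡ 1·1·1·1·1·57·41 ≡ 104 (mod 203)
  → matches H = 104
Candidate B: Squares mod 203: 122^1≡122, 122^2≡65, 122^4≡165, 122^8≡23, 122^16≡123, 122^32≡107, 122^64≡81; 127 = 64 + 32 + 16 + 8 + 4 + 2 + 1, so 122^127 ≡ 81·107·123·23·165·65·122 ≡ 122 (mod 203)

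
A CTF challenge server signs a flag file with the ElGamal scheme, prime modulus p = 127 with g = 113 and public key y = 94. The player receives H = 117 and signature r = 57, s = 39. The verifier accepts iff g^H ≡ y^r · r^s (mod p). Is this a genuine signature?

forged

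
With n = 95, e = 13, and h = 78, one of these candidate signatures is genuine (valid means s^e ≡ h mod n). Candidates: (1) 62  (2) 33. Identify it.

2

Candidate 1: 62^2 = 3844 ≡ 44; 62^4 ≡ 44^2 = 1936 ≡ 36; 62^8 ≡ 36^2 = 1296 ≡ 61; 13 = 8 + 4 + 1, so 62^13 ≡ 61·36·62 ≡ 17 (mod 95)
Candidate 2: 33^2 = 1089 ≡ 44; 33^4 ≡ 44^2 = 1936 ≡ 36; 33^8 ≡ 36^2 = 1296 ≡ 61; 13 = 8 + 4 + 1, so 33^13 ≡ 61·36·33 ≡ 78 (mod 95)
  → matches h = 78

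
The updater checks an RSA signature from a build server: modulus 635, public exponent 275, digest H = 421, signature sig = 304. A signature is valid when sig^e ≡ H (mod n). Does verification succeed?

fails

sig^2 ≡ 304^2 = 92416 ≡ 341
sig^4 ≡ 341^2 = 116281 ≡ 76
sig^8 ≡ 76^2 = 5776 ≡ 61
sig^16 ≡ 61^2 = 3721 ≡ 546
sig^32 ≡ 546^2 = 298116 ≡ 301
sig^64 ≡ 301^2 = 90601 ≡ 431
sig^128 ≡ 431^2 = 185761 ≡ 341
sig^256 ≡ 341^2 = 116281 ≡ 76
275 = 256 + 16 + 2 + 1, so sig^275 ≡ 76·546·341·304 ≡ 214 (mod 635)
The recovered value 214 does not match the digest 421.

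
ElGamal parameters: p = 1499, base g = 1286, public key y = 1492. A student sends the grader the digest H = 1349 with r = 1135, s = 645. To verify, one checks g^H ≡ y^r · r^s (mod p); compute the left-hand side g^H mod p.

1286^2 = 1653796 ≡ 399
1286^4 ≡ 399^2 = 159201 ≡ 307
1286^8 ≡ 307^2 = 94249 ≡ 1311
1286^16 ≡ 1311^2 = 1718721 ≡ 867
1286^32 ≡ 867^2 = 751689 ≡ 690
1286^64 ≡ 690^2 = 476100 ≡ 917
1286^128 ≡ 917^2 = 840889 ≡ 1449
1286^256 ≡ 1449^2 = 2099601 ≡ 1001
1286^512 ≡ 1001^2 = 1002001 ≡ 669
1286^1024 ≡ 669^2 = 447561 ≡ 859
1349 = 1024 + 256 + 64 + 4 + 1, so 1286^1349 ≡ 859·1001·917·307·1286 ≡ 990 (mod 1499)

990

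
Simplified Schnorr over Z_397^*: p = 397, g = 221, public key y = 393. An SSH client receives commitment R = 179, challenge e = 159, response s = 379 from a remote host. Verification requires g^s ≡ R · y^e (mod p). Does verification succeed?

g^s mod p:
221^2 = 48841 ≡ 10
221^4 ≡ 10^2 = 100
221^8 ≡ 100^2 = 10000 ≡ 75
221^16 ≡ 75^2 = 5625 ≡ 67
221^32 ≡ 67^2 = 4489 ≡ 122
221^64 ≡ 122^2 = 14884 ≡ 195
221^128 ≡ 195^2 = 38025 ≡ 310
221^256 ≡ 310^2 = 96100 ≡ 26
379 = 256 + 64 + 32 + 16 + 8 + 2 + 1, so 221^379 ≡ 26·195·122·67·75·10·221 ≡ 360 (mod 397)
R · y^e mod p:
393^2 = 154449 ≡ 16
393^4 ≡ 16^2 = 256
393^8 ≡ 256^2 = 65536 ≡ 31
393^16 ≡ 31^2 = 961 ≡ 167
393^32 ≡ 167^2 = 27889 ≡ 99
393^64 ≡ 99^2 = 9801 ≡ 273
393^128 ≡ 273^2 = 74529 ≡ 290
159 = 128 + 16 + 8 + 4 + 2 + 1, so 393^159 ≡ 290·167·31·256·16·393 ≡ 167 (mod 397)
179·167 = 29893 ≡ 118 (mod 397)
360 ≠ 118; the check fails.

fails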